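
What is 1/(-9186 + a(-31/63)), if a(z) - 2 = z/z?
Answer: -1/9183 ≈ -0.00010890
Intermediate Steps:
a(z) = 3 (a(z) = 2 + z/z = 2 + 1 = 3)
1/(-9186 + a(-31/63)) = 1/(-9186 + 3) = 1/(-9183) = -1/9183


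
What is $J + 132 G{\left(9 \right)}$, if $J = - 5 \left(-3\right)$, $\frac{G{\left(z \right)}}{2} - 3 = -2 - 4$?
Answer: $-777$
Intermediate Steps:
$G{\left(z \right)} = -6$ ($G{\left(z \right)} = 6 + 2 \left(-2 - 4\right) = 6 + 2 \left(-6\right) = 6 - 12 = -6$)
$J = 15$ ($J = \left(-1\right) \left(-15\right) = 15$)
$J + 132 G{\left(9 \right)} = 15 + 132 \left(-6\right) = 15 - 792 = -777$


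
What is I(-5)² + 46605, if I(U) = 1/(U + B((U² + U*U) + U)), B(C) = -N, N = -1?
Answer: 745681/16 ≈ 46605.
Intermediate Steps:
B(C) = 1 (B(C) = -1*(-1) = 1)
I(U) = 1/(1 + U) (I(U) = 1/(U + 1) = 1/(1 + U))
I(-5)² + 46605 = (1/(1 - 5))² + 46605 = (1/(-4))² + 46605 = (-¼)² + 46605 = 1/16 + 46605 = 745681/16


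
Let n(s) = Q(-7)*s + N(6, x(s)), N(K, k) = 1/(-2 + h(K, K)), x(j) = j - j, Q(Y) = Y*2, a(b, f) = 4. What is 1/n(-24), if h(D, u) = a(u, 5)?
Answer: 2/673 ≈ 0.0029718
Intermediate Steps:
h(D, u) = 4
Q(Y) = 2*Y
x(j) = 0
N(K, k) = ½ (N(K, k) = 1/(-2 + 4) = 1/2 = ½)
n(s) = ½ - 14*s (n(s) = (2*(-7))*s + ½ = -14*s + ½ = ½ - 14*s)
1/n(-24) = 1/(½ - 14*(-24)) = 1/(½ + 336) = 1/(673/2) = 2/673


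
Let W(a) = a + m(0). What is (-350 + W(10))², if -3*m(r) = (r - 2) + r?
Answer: 1036324/9 ≈ 1.1515e+5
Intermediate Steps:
m(r) = ⅔ - 2*r/3 (m(r) = -((r - 2) + r)/3 = -((-2 + r) + r)/3 = -(-2 + 2*r)/3 = ⅔ - 2*r/3)
W(a) = ⅔ + a (W(a) = a + (⅔ - ⅔*0) = a + (⅔ + 0) = a + ⅔ = ⅔ + a)
(-350 + W(10))² = (-350 + (⅔ + 10))² = (-350 + 32/3)² = (-1018/3)² = 1036324/9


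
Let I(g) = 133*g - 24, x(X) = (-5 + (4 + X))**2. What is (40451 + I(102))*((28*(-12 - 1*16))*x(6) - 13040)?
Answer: -1762331520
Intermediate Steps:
x(X) = (-1 + X)**2
I(g) = -24 + 133*g
(40451 + I(102))*((28*(-12 - 1*16))*x(6) - 13040) = (40451 + (-24 + 133*102))*((28*(-12 - 1*16))*(-1 + 6)**2 - 13040) = (40451 + (-24 + 13566))*((28*(-12 - 16))*5**2 - 13040) = (40451 + 13542)*((28*(-28))*25 - 13040) = 53993*(-784*25 - 13040) = 53993*(-19600 - 13040) = 53993*(-32640) = -1762331520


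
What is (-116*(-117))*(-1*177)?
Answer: -2402244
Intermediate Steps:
(-116*(-117))*(-1*177) = 13572*(-177) = -2402244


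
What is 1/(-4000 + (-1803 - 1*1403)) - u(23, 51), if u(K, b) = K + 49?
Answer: -518833/7206 ≈ -72.000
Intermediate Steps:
u(K, b) = 49 + K
1/(-4000 + (-1803 - 1*1403)) - u(23, 51) = 1/(-4000 + (-1803 - 1*1403)) - (49 + 23) = 1/(-4000 + (-1803 - 1403)) - 1*72 = 1/(-4000 - 3206) - 72 = 1/(-7206) - 72 = -1/7206 - 72 = -518833/7206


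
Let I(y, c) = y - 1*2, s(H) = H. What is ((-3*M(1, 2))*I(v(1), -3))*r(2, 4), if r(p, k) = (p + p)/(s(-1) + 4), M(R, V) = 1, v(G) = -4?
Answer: 24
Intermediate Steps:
I(y, c) = -2 + y (I(y, c) = y - 2 = -2 + y)
r(p, k) = 2*p/3 (r(p, k) = (p + p)/(-1 + 4) = (2*p)/3 = (2*p)*(1/3) = 2*p/3)
((-3*M(1, 2))*I(v(1), -3))*r(2, 4) = ((-3*1)*(-2 - 4))*((2/3)*2) = -3*(-6)*(4/3) = 18*(4/3) = 24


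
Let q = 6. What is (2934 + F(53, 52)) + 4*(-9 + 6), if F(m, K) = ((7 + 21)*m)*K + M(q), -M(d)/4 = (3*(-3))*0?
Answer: 80090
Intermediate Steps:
M(d) = 0 (M(d) = -4*3*(-3)*0 = -(-36)*0 = -4*0 = 0)
F(m, K) = 28*K*m (F(m, K) = ((7 + 21)*m)*K + 0 = (28*m)*K + 0 = 28*K*m + 0 = 28*K*m)
(2934 + F(53, 52)) + 4*(-9 + 6) = (2934 + 28*52*53) + 4*(-9 + 6) = (2934 + 77168) + 4*(-3) = 80102 - 12 = 80090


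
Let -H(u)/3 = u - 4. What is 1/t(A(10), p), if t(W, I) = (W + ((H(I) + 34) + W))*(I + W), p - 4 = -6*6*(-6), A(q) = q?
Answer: -1/136620 ≈ -7.3196e-6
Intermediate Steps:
H(u) = 12 - 3*u (H(u) = -3*(u - 4) = -3*(-4 + u) = 12 - 3*u)
p = 220 (p = 4 - 6*6*(-6) = 4 - 36*(-6) = 4 + 216 = 220)
t(W, I) = (I + W)*(46 - 3*I + 2*W) (t(W, I) = (W + (((12 - 3*I) + 34) + W))*(I + W) = (W + ((46 - 3*I) + W))*(I + W) = (W + (46 + W - 3*I))*(I + W) = (46 - 3*I + 2*W)*(I + W) = (I + W)*(46 - 3*I + 2*W))
1/t(A(10), p) = 1/(-3*220² + 2*10² + 46*220 + 46*10 - 1*220*10) = 1/(-3*48400 + 2*100 + 10120 + 460 - 2200) = 1/(-145200 + 200 + 10120 + 460 - 2200) = 1/(-136620) = -1/136620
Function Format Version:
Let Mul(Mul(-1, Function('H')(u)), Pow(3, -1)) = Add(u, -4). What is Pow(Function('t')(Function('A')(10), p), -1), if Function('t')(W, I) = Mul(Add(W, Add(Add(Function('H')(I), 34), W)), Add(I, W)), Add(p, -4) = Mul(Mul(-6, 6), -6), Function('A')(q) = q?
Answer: Rational(-1, 136620) ≈ -7.3196e-6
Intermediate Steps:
Function('H')(u) = Add(12, Mul(-3, u)) (Function('H')(u) = Mul(-3, Add(u, -4)) = Mul(-3, Add(-4, u)) = Add(12, Mul(-3, u)))
p = 220 (p = Add(4, Mul(Mul(-6, 6), -6)) = Add(4, Mul(-36, -6)) = Add(4, 216) = 220)
Function('t')(W, I) = Mul(Add(I, W), Add(46, Mul(-3, I), Mul(2, W))) (Function('t')(W, I) = Mul(Add(W, Add(Add(Add(12, Mul(-3, I)), 34), W)), Add(I, W)) = Mul(Add(W, Add(Add(46, Mul(-3, I)), W)), Add(I, W)) = Mul(Add(W, Add(46, W, Mul(-3, I))), Add(I, W)) = Mul(Add(46, Mul(-3, I), Mul(2, W)), Add(I, W)) = Mul(Add(I, W), Add(46, Mul(-3, I), Mul(2, W))))
Pow(Function('t')(Function('A')(10), p), -1) = Pow(Add(Mul(-3, Pow(220, 2)), Mul(2, Pow(10, 2)), Mul(46, 220), Mul(46, 10), Mul(-1, 220, 10)), -1) = Pow(Add(Mul(-3, 48400), Mul(2, 100), 10120, 460, -2200), -1) = Pow(Add(-145200, 200, 10120, 460, -2200), -1) = Pow(-136620, -1) = Rational(-1, 136620)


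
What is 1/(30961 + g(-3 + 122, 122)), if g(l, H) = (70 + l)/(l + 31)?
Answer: 50/1548113 ≈ 3.2297e-5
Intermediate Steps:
g(l, H) = (70 + l)/(31 + l)
1/(30961 + g(-3 + 122, 122)) = 1/(30961 + (70 + (-3 + 122))/(31 + (-3 + 122))) = 1/(30961 + (70 + 119)/(31 + 119)) = 1/(30961 + 189/150) = 1/(30961 + (1/150)*189) = 1/(30961 + 63/50) = 1/(1548113/50) = 50/1548113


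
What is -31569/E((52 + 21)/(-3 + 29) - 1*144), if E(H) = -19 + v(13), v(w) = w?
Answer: 10523/2 ≈ 5261.5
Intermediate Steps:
E(H) = -6 (E(H) = -19 + 13 = -6)
-31569/E((52 + 21)/(-3 + 29) - 1*144) = -31569/(-6) = -31569*(-1/6) = 10523/2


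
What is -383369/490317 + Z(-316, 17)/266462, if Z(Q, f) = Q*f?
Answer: -52393626701/65325424227 ≈ -0.80204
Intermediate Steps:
-383369/490317 + Z(-316, 17)/266462 = -383369/490317 - 316*17/266462 = -383369*1/490317 - 5372*1/266462 = -383369/490317 - 2686/133231 = -52393626701/65325424227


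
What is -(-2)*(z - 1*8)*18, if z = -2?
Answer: -360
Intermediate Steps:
-(-2)*(z - 1*8)*18 = -(-2)*(-2 - 1*8)*18 = -(-2)*(-2 - 8)*18 = -(-2)*(-10)*18 = -2*10*18 = -20*18 = -360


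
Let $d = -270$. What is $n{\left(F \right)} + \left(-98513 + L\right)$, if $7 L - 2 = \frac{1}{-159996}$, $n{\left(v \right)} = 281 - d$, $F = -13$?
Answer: $- \frac{15673482439}{159996} \approx -97962.0$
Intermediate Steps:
$n{\left(v \right)} = 551$ ($n{\left(v \right)} = 281 - -270 = 281 + 270 = 551$)
$L = \frac{45713}{159996}$ ($L = \frac{2}{7} + \frac{1}{7 \left(-159996\right)} = \frac{2}{7} + \frac{1}{7} \left(- \frac{1}{159996}\right) = \frac{2}{7} - \frac{1}{1119972} = \frac{45713}{159996} \approx 0.28571$)
$n{\left(F \right)} + \left(-98513 + L\right) = 551 + \left(-98513 + \frac{45713}{159996}\right) = 551 - \frac{15761640235}{159996} = - \frac{15673482439}{159996}$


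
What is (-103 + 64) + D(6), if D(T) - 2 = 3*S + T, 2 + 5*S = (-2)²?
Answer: -149/5 ≈ -29.800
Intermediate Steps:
S = ⅖ (S = -⅖ + (⅕)*(-2)² = -⅖ + (⅕)*4 = -⅖ + ⅘ = ⅖ ≈ 0.40000)
D(T) = 16/5 + T (D(T) = 2 + (3*(⅖) + T) = 2 + (6/5 + T) = 16/5 + T)
(-103 + 64) + D(6) = (-103 + 64) + (16/5 + 6) = -39 + 46/5 = -149/5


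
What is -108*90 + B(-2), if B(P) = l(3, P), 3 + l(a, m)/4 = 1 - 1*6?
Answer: -9752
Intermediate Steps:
l(a, m) = -32 (l(a, m) = -12 + 4*(1 - 1*6) = -12 + 4*(1 - 6) = -12 + 4*(-5) = -12 - 20 = -32)
B(P) = -32
-108*90 + B(-2) = -108*90 - 32 = -9720 - 32 = -9752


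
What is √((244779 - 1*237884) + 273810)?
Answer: √280705 ≈ 529.82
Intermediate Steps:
√((244779 - 1*237884) + 273810) = √((244779 - 237884) + 273810) = √(6895 + 273810) = √280705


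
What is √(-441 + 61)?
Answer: 2*I*√95 ≈ 19.494*I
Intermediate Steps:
√(-441 + 61) = √(-380) = 2*I*√95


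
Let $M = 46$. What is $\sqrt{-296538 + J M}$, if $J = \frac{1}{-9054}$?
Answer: $\frac{i \sqrt{675241057147}}{1509} \approx 544.55 i$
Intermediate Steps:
$J = - \frac{1}{9054} \approx -0.00011045$
$\sqrt{-296538 + J M} = \sqrt{-296538 - \frac{23}{4527}} = \sqrt{- \frac{1342427549}{4527}} = \frac{i \sqrt{675241057147}}{1509}$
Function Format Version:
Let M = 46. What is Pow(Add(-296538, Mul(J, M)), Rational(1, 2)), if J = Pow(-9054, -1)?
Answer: Mul(Rational(1, 1509), I, Pow(675241057147, Rational(1, 2))) ≈ Mul(544.55, I)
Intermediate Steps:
J = Rational(-1, 9054) ≈ -0.00011045
Pow(Add(-296538, Mul(J, M)), Rational(1, 2)) = Pow(Add(-296538, Mul(Rational(-1, 9054), 46)), Rational(1, 2)) = Pow(Add(-296538, Rational(-23, 4527)), Rational(1, 2)) = Pow(Rational(-1342427549, 4527), Rational(1, 2)) = Mul(Rational(1, 1509), I, Pow(675241057147, Rational(1, 2)))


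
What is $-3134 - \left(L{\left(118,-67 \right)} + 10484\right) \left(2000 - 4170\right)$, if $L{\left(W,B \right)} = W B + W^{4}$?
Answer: $420720365046$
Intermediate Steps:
$L{\left(W,B \right)} = W^{4} + B W$ ($L{\left(W,B \right)} = B W + W^{4} = W^{4} + B W$)
$-3134 - \left(L{\left(118,-67 \right)} + 10484\right) \left(2000 - 4170\right) = -3134 - \left(118 \left(-67 + 118^{3}\right) + 10484\right) \left(2000 - 4170\right) = -3134 - \left(118 \left(-67 + 1643032\right) + 10484\right) \left(-2170\right) = -3134 - \left(118 \cdot 1642965 + 10484\right) \left(-2170\right) = -3134 - \left(193869870 + 10484\right) \left(-2170\right) = -3134 - 193880354 \left(-2170\right) = -3134 - -420720368180 = -3134 + 420720368180 = 420720365046$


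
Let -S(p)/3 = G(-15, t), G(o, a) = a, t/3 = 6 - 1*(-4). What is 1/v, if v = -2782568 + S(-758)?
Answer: -1/2782658 ≈ -3.5937e-7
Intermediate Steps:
t = 30 (t = 3*(6 - 1*(-4)) = 3*(6 + 4) = 3*10 = 30)
S(p) = -90 (S(p) = -3*30 = -90)
v = -2782658 (v = -2782568 - 90 = -2782658)
1/v = 1/(-2782658) = -1/2782658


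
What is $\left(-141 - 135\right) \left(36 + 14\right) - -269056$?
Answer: $255256$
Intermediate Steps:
$\left(-141 - 135\right) \left(36 + 14\right) - -269056 = \left(-276\right) 50 + 269056 = -13800 + 269056 = 255256$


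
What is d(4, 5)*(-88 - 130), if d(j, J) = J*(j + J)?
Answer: -9810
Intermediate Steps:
d(j, J) = J*(J + j)
d(4, 5)*(-88 - 130) = (5*(5 + 4))*(-88 - 130) = (5*9)*(-218) = 45*(-218) = -9810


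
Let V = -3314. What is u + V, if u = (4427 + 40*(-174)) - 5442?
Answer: -11289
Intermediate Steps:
u = -7975 (u = (4427 - 6960) - 5442 = -2533 - 5442 = -7975)
u + V = -7975 - 3314 = -11289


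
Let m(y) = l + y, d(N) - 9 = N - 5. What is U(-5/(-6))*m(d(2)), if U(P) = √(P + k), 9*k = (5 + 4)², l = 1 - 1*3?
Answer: 2*√354/3 ≈ 12.543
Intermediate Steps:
l = -2 (l = 1 - 3 = -2)
k = 9 (k = (5 + 4)²/9 = (⅑)*9² = (⅑)*81 = 9)
d(N) = 4 + N (d(N) = 9 + (N - 5) = 9 + (-5 + N) = 4 + N)
U(P) = √(9 + P) (U(P) = √(P + 9) = √(9 + P))
m(y) = -2 + y
U(-5/(-6))*m(d(2)) = √(9 - 5/(-6))*(-2 + (4 + 2)) = √(9 - 5*(-⅙))*(-2 + 6) = √(9 + ⅚)*4 = √(59/6)*4 = (√354/6)*4 = 2*√354/3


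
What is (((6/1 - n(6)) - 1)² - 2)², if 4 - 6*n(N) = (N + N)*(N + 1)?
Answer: 9042049/81 ≈ 1.1163e+5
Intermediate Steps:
n(N) = ⅔ - N*(1 + N)/3 (n(N) = ⅔ - (N + N)*(N + 1)/6 = ⅔ - 2*N*(1 + N)/6 = ⅔ - N*(1 + N)/3)
(((6/1 - n(6)) - 1)² - 2)² = (((6/1 - (⅔ - ⅓*6 - ⅓*6²)) - 1)² - 2)² = (((6*1 - (⅔ - 2 - ⅓*36)) - 1)² - 2)² = (((6 - (⅔ - 2 - 12)) - 1)² - 2)² = (((6 - 1*(-40/3)) - 1)² - 2)² = (((6 + 40/3) - 1)² - 2)² = ((58/3 - 1)² - 2)² = ((55/3)² - 2)² = (3025/9 - 2)² = (3007/9)² = 9042049/81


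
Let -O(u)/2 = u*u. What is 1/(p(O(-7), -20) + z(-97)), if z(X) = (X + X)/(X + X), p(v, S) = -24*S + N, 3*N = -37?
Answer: 3/1406 ≈ 0.0021337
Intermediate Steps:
N = -37/3 (N = (1/3)*(-37) = -37/3 ≈ -12.333)
O(u) = -2*u**2 (O(u) = -2*u*u = -2*u**2)
p(v, S) = -37/3 - 24*S (p(v, S) = -24*S - 37/3 = -37/3 - 24*S)
z(X) = 1 (z(X) = (2*X)/((2*X)) = (2*X)*(1/(2*X)) = 1)
1/(p(O(-7), -20) + z(-97)) = 1/((-37/3 - 24*(-20)) + 1) = 1/((-37/3 + 480) + 1) = 1/(1403/3 + 1) = 1/(1406/3) = 3/1406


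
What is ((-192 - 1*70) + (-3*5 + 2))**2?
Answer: 75625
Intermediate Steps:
((-192 - 1*70) + (-3*5 + 2))**2 = ((-192 - 70) + (-15 + 2))**2 = (-262 - 13)**2 = (-275)**2 = 75625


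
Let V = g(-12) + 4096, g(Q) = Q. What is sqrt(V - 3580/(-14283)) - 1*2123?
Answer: -2123 + 2*sqrt(43751514)/207 ≈ -2059.1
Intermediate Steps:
V = 4084 (V = -12 + 4096 = 4084)
sqrt(V - 3580/(-14283)) - 1*2123 = sqrt(4084 - 3580/(-14283)) - 1*2123 = sqrt(4084 - 3580*(-1/14283)) - 2123 = sqrt(4084 + 3580/14283) - 2123 = sqrt(58335352/14283) - 2123 = 2*sqrt(43751514)/207 - 2123 = -2123 + 2*sqrt(43751514)/207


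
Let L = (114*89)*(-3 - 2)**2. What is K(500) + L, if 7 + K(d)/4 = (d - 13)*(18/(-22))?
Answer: 2772310/11 ≈ 2.5203e+5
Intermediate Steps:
L = 253650 (L = 10146*(-5)**2 = 10146*25 = 253650)
K(d) = 160/11 - 36*d/11 (K(d) = -28 + 4*((d - 13)*(18/(-22))) = -28 + 4*((-13 + d)*(18*(-1/22))) = -28 + 4*((-13 + d)*(-9/11)) = -28 + 4*(117/11 - 9*d/11) = -28 + (468/11 - 36*d/11) = 160/11 - 36*d/11)
K(500) + L = (160/11 - 36/11*500) + 253650 = (160/11 - 18000/11) + 253650 = -17840/11 + 253650 = 2772310/11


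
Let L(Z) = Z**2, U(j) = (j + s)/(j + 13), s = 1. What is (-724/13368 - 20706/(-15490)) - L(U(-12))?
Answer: -3098740709/25883790 ≈ -119.72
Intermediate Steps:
U(j) = (1 + j)/(13 + j) (U(j) = (j + 1)/(j + 13) = (1 + j)/(13 + j))
(-724/13368 - 20706/(-15490)) - L(U(-12)) = (-724/13368 - 20706/(-15490)) - ((1 - 12)/(13 - 12))**2 = (-724*1/13368 - 20706*(-1/15490)) - (-11/1)**2 = (-181/3342 + 10353/7745) - (1*(-11))**2 = 33197881/25883790 - 1*(-11)**2 = 33197881/25883790 - 1*121 = 33197881/25883790 - 121 = -3098740709/25883790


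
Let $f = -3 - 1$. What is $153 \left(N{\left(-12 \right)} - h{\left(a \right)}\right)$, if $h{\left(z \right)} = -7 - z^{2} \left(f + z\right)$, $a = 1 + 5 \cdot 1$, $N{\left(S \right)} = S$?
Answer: $10251$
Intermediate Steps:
$a = 6$ ($a = 1 + 5 = 6$)
$f = -4$
$h{\left(z \right)} = -7 - z^{2} \left(-4 + z\right)$
$153 \left(N{\left(-12 \right)} - h{\left(a \right)}\right) = 153 \left(-12 - \left(-7 - 6^{3} + 4 \cdot 6^{2}\right)\right) = 153 \left(-12 - \left(-7 - 216 + 4 \cdot 36\right)\right) = 153 \left(-12 - \left(-7 - 216 + 144\right)\right) = 153 \left(-12 - -79\right) = 153 \left(-12 + 79\right) = 153 \cdot 67 = 10251$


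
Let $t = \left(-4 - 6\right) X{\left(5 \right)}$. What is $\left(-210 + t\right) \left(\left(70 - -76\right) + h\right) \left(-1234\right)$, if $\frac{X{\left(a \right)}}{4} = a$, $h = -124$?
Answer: $11130680$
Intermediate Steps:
$X{\left(a \right)} = 4 a$
$t = -200$ ($t = \left(-4 - 6\right) 4 \cdot 5 = \left(-10\right) 20 = -200$)
$\left(-210 + t\right) \left(\left(70 - -76\right) + h\right) \left(-1234\right) = \left(-210 - 200\right) \left(\left(70 - -76\right) - 124\right) \left(-1234\right) = - 410 \left(\left(70 + 76\right) - 124\right) \left(-1234\right) = - 410 \left(146 - 124\right) \left(-1234\right) = \left(-410\right) 22 \left(-1234\right) = \left(-9020\right) \left(-1234\right) = 11130680$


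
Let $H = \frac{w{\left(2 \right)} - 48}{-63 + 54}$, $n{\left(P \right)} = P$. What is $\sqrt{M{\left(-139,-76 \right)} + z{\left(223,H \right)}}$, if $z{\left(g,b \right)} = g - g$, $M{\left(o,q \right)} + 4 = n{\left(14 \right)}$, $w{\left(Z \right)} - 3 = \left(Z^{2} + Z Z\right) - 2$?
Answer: $\sqrt{10} \approx 3.1623$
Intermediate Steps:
$w{\left(Z \right)} = 1 + 2 Z^{2}$ ($w{\left(Z \right)} = 3 - \left(2 - Z^{2} - Z Z\right) = 3 + \left(\left(Z^{2} + Z^{2}\right) - 2\right) = 3 + \left(2 Z^{2} - 2\right) = 3 + \left(-2 + 2 Z^{2}\right) = 1 + 2 Z^{2}$)
$M{\left(o,q \right)} = 10$ ($M{\left(o,q \right)} = -4 + 14 = 10$)
$H = \frac{13}{3}$ ($H = \frac{\left(1 + 2 \cdot 2^{2}\right) - 48}{-63 + 54} = \frac{\left(1 + 2 \cdot 4\right) - 48}{-9} = \left(\left(1 + 8\right) - 48\right) \left(- \frac{1}{9}\right) = \left(9 - 48\right) \left(- \frac{1}{9}\right) = \left(-39\right) \left(- \frac{1}{9}\right) = \frac{13}{3} \approx 4.3333$)
$z{\left(g,b \right)} = 0$
$\sqrt{M{\left(-139,-76 \right)} + z{\left(223,H \right)}} = \sqrt{10 + 0} = \sqrt{10}$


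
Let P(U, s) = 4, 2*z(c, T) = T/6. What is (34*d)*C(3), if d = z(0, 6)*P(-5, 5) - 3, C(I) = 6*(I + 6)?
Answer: -1836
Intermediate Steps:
z(c, T) = T/12 (z(c, T) = (T/6)/2 = T/12)
C(I) = 36 + 6*I (C(I) = 6*(6 + I) = 36 + 6*I)
d = -1 (d = ((1/12)*6)*4 - 3 = (1/2)*4 - 3 = 2 - 3 = -1)
(34*d)*C(3) = (34*(-1))*(36 + 6*3) = -34*(36 + 18) = -34*54 = -1836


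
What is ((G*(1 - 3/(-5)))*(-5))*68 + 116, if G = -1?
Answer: 660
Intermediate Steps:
((G*(1 - 3/(-5)))*(-5))*68 + 116 = (-(1 - 3/(-5))*(-5))*68 + 116 = (-(1 - 3*(-1)/5)*(-5))*68 + 116 = (-(1 - 1*(-⅗))*(-5))*68 + 116 = (-(1 + ⅗)*(-5))*68 + 116 = (-1*8/5*(-5))*68 + 116 = -8/5*(-5)*68 + 116 = 8*68 + 116 = 544 + 116 = 660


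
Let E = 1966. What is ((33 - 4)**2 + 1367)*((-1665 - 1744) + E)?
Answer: -3186144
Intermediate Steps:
((33 - 4)**2 + 1367)*((-1665 - 1744) + E) = ((33 - 4)**2 + 1367)*((-1665 - 1744) + 1966) = (29**2 + 1367)*(-3409 + 1966) = (841 + 1367)*(-1443) = 2208*(-1443) = -3186144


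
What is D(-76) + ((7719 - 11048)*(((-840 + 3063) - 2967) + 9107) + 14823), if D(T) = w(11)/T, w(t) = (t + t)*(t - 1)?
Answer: -528686531/19 ≈ -2.7826e+7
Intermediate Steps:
w(t) = 2*t*(-1 + t) (w(t) = (2*t)*(-1 + t) = 2*t*(-1 + t))
D(T) = 220/T (D(T) = (2*11*(-1 + 11))/T = (2*11*10)/T = 220/T)
D(-76) + ((7719 - 11048)*(((-840 + 3063) - 2967) + 9107) + 14823) = 220/(-76) + ((7719 - 11048)*(((-840 + 3063) - 2967) + 9107) + 14823) = 220*(-1/76) + (-3329*((2223 - 2967) + 9107) + 14823) = -55/19 + (-3329*(-744 + 9107) + 14823) = -55/19 + (-3329*8363 + 14823) = -55/19 + (-27840427 + 14823) = -55/19 - 27825604 = -528686531/19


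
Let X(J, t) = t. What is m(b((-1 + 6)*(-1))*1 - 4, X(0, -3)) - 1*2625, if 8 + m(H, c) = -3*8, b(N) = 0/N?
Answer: -2657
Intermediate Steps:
b(N) = 0
m(H, c) = -32 (m(H, c) = -8 - 3*8 = -8 - 24 = -32)
m(b((-1 + 6)*(-1))*1 - 4, X(0, -3)) - 1*2625 = -32 - 1*2625 = -32 - 2625 = -2657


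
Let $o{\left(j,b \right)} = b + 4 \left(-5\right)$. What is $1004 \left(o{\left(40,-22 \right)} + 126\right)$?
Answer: $84336$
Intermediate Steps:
$o{\left(j,b \right)} = -20 + b$ ($o{\left(j,b \right)} = b - 20 = -20 + b$)
$1004 \left(o{\left(40,-22 \right)} + 126\right) = 1004 \left(\left(-20 - 22\right) + 126\right) = 1004 \left(-42 + 126\right) = 1004 \cdot 84 = 84336$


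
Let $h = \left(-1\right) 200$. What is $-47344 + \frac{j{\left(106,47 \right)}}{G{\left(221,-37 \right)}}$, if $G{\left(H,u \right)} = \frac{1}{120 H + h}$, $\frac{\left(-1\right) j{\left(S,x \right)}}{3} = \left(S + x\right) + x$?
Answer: $-15839344$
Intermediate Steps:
$h = -200$
$j{\left(S,x \right)} = - 6 x - 3 S$ ($j{\left(S,x \right)} = - 3 \left(\left(S + x\right) + x\right) = - 3 \left(S + 2 x\right) = - 6 x - 3 S$)
$G{\left(H,u \right)} = \frac{1}{-200 + 120 H}$ ($G{\left(H,u \right)} = \frac{1}{120 H - 200} = \frac{1}{-200 + 120 H}$)
$-47344 + \frac{j{\left(106,47 \right)}}{G{\left(221,-37 \right)}} = -47344 + \frac{\left(-6\right) 47 - 318}{\frac{1}{40} \frac{1}{-5 + 3 \cdot 221}} = -47344 + \frac{-282 - 318}{\frac{1}{40} \frac{1}{-5 + 663}} = -47344 - \frac{600}{\frac{1}{40} \cdot \frac{1}{658}} = -47344 - 600 \frac{1}{\frac{1}{26320}} = -47344 - 15792000 = -15839344$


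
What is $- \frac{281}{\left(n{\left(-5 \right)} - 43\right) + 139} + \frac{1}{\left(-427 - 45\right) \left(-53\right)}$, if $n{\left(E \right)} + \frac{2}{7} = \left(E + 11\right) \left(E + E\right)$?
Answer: $- \frac{24603111}{3127000} \approx -7.868$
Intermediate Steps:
$n{\left(E \right)} = - \frac{2}{7} + 2 E \left(11 + E\right)$ ($n{\left(E \right)} = - \frac{2}{7} + \left(E + 11\right) \left(E + E\right) = - \frac{2}{7} + \left(11 + E\right) 2 E = - \frac{2}{7} + 2 E \left(11 + E\right)$)
$- \frac{281}{\left(n{\left(-5 \right)} - 43\right) + 139} + \frac{1}{\left(-427 - 45\right) \left(-53\right)} = - \frac{281}{\left(\left(- \frac{2}{7} + 2 \left(-5\right)^{2} + 22 \left(-5\right)\right) - 43\right) + 139} + \frac{1}{\left(-427 - 45\right) \left(-53\right)} = - \frac{281}{\left(\left(- \frac{2}{7} + 2 \cdot 25 - 110\right) - 43\right) + 139} + \frac{1}{-472} \left(- \frac{1}{53}\right) = - \frac{281}{\left(\left(- \frac{2}{7} + 50 - 110\right) - 43\right) + 139} - - \frac{1}{25016} = - \frac{281}{\left(- \frac{422}{7} - 43\right) + 139} + \frac{1}{25016} = - \frac{281}{- \frac{723}{7} + 139} + \frac{1}{25016} = - \frac{281}{\frac{250}{7}} + \frac{1}{25016} = \left(-281\right) \frac{7}{250} + \frac{1}{25016} = - \frac{1967}{250} + \frac{1}{25016} = - \frac{24603111}{3127000}$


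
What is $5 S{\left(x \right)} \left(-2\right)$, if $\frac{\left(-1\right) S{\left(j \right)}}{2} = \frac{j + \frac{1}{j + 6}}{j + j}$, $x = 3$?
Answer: $\frac{280}{27} \approx 10.37$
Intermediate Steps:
$S{\left(j \right)} = - \frac{j + \frac{1}{6 + j}}{j}$ ($S{\left(j \right)} = - 2 \frac{j + \frac{1}{j + 6}}{j + j} = - 2 \frac{j + \frac{1}{6 + j}}{2 j} = - \frac{j + \frac{1}{6 + j}}{j}$)
$5 S{\left(x \right)} \left(-2\right) = 5 \frac{-1 - 3^{2} - 18}{3 \left(6 + 3\right)} \left(-2\right) = 5 \frac{-1 - 9 - 18}{3 \cdot 9} \left(-2\right) = 5 \cdot \frac{1}{3} \cdot \frac{1}{9} \left(-1 - 9 - 18\right) \left(-2\right) = 5 \cdot \frac{1}{3} \cdot \frac{1}{9} \left(-28\right) \left(-2\right) = 5 \left(- \frac{28}{27}\right) \left(-2\right) = \left(- \frac{140}{27}\right) \left(-2\right) = \frac{280}{27}$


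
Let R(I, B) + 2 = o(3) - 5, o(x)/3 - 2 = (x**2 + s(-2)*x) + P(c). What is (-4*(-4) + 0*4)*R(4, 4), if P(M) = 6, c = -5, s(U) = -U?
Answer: 992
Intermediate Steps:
o(x) = 24 + 3*x**2 + 6*x (o(x) = 6 + 3*((x**2 + (-1*(-2))*x) + 6) = 6 + 3*((x**2 + 2*x) + 6) = 6 + 3*(6 + x**2 + 2*x) = 6 + (18 + 3*x**2 + 6*x) = 24 + 3*x**2 + 6*x)
R(I, B) = 62 (R(I, B) = -2 + ((24 + 3*3**2 + 6*3) - 5) = -2 + ((24 + 3*9 + 18) - 5) = -2 + ((24 + 27 + 18) - 5) = -2 + (69 - 5) = -2 + 64 = 62)
(-4*(-4) + 0*4)*R(4, 4) = (-4*(-4) + 0*4)*62 = (16 + 0)*62 = 16*62 = 992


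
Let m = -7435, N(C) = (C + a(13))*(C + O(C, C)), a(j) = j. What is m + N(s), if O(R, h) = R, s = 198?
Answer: 76121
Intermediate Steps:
N(C) = 2*C*(13 + C) (N(C) = (C + 13)*(C + C) = (13 + C)*(2*C) = 2*C*(13 + C))
m + N(s) = -7435 + 2*198*(13 + 198) = -7435 + 2*198*211 = -7435 + 83556 = 76121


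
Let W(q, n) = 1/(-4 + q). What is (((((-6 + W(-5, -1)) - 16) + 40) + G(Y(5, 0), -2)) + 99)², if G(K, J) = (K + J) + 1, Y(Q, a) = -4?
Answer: 1014049/81 ≈ 12519.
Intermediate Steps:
G(K, J) = 1 + J + K (G(K, J) = (J + K) + 1 = 1 + J + K)
(((((-6 + W(-5, -1)) - 16) + 40) + G(Y(5, 0), -2)) + 99)² = (((((-6 + 1/(-4 - 5)) - 16) + 40) + (1 - 2 - 4)) + 99)² = (((((-6 + 1/(-9)) - 16) + 40) - 5) + 99)² = (((((-6 - ⅑) - 16) + 40) - 5) + 99)² = ((((-55/9 - 16) + 40) - 5) + 99)² = (((-199/9 + 40) - 5) + 99)² = ((161/9 - 5) + 99)² = (116/9 + 99)² = (1007/9)² = 1014049/81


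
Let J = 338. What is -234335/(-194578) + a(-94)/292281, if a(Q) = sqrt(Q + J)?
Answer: 234335/194578 + 2*sqrt(61)/292281 ≈ 1.2044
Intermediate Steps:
a(Q) = sqrt(338 + Q) (a(Q) = sqrt(Q + 338) = sqrt(338 + Q))
-234335/(-194578) + a(-94)/292281 = -234335/(-194578) + sqrt(338 - 94)/292281 = -234335*(-1/194578) + sqrt(244)*(1/292281) = 234335/194578 + (2*sqrt(61))*(1/292281) = 234335/194578 + 2*sqrt(61)/292281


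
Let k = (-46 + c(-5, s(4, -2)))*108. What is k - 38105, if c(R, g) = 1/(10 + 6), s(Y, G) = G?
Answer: -172265/4 ≈ -43066.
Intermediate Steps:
c(R, g) = 1/16
k = -19845/4 (k = (-46 + 1/16)*108 = -735/16*108 = -19845/4 ≈ -4961.3)
k - 38105 = -19845/4 - 38105 = -172265/4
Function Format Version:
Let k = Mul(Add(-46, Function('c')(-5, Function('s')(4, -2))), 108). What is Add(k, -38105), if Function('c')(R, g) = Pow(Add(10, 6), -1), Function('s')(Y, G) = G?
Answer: Rational(-172265, 4) ≈ -43066.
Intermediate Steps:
Function('c')(R, g) = Rational(1, 16) (Function('c')(R, g) = Pow(16, -1) = Rational(1, 16))
k = Rational(-19845, 4) (k = Mul(Add(-46, Rational(1, 16)), 108) = Mul(Rational(-735, 16), 108) = Rational(-19845, 4) ≈ -4961.3)
Add(k, -38105) = Add(Rational(-19845, 4), -38105) = Rational(-172265, 4)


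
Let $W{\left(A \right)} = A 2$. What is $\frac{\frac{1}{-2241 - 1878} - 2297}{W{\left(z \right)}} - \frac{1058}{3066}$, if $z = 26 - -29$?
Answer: $- \frac{2457320827}{115764495} \approx -21.227$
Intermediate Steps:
$z = 55$ ($z = 26 + 29 = 55$)
$W{\left(A \right)} = 2 A$
$\frac{\frac{1}{-2241 - 1878} - 2297}{W{\left(z \right)}} - \frac{1058}{3066} = \frac{\frac{1}{-2241 - 1878} - 2297}{2 \cdot 55} - \frac{1058}{3066} = \frac{\frac{1}{-4119} - 2297}{110} - \frac{529}{1533} = \left(- \frac{1}{4119} - 2297\right) \frac{1}{110} - \frac{529}{1533} = \left(- \frac{9461344}{4119}\right) \frac{1}{110} - \frac{529}{1533} = - \frac{4730672}{226545} - \frac{529}{1533} = - \frac{2457320827}{115764495}$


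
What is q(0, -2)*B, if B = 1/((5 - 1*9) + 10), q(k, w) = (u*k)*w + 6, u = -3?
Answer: 1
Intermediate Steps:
q(k, w) = 6 - 3*k*w (q(k, w) = (-3*k)*w + 6 = -3*k*w + 6 = 6 - 3*k*w)
B = ⅙ (B = 1/((5 - 9) + 10) = 1/(-4 + 10) = 1/6 = ⅙ ≈ 0.16667)
q(0, -2)*B = (6 - 3*0*(-2))*(⅙) = (6 + 0)*(⅙) = 6*(⅙) = 1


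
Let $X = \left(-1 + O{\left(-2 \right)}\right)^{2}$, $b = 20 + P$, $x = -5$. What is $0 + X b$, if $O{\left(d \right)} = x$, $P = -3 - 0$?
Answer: $612$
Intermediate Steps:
$P = -3$ ($P = -3 + 0 = -3$)
$O{\left(d \right)} = -5$
$b = 17$ ($b = 20 - 3 = 17$)
$X = 36$ ($X = \left(-1 - 5\right)^{2} = \left(-6\right)^{2} = 36$)
$0 + X b = 0 + 36 \cdot 17 = 0 + 612 = 612$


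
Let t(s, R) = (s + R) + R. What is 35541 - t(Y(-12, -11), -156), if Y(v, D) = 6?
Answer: 35847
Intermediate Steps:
t(s, R) = s + 2*R (t(s, R) = (R + s) + R = s + 2*R)
35541 - t(Y(-12, -11), -156) = 35541 - (6 + 2*(-156)) = 35541 - (6 - 312) = 35541 - 1*(-306) = 35541 + 306 = 35847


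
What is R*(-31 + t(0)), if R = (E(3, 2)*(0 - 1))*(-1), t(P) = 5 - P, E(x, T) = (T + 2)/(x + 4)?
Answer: -104/7 ≈ -14.857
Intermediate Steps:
E(x, T) = (2 + T)/(4 + x)
R = 4/7 (R = (((2 + 2)/(4 + 3))*(0 - 1))*(-1) = ((4/7)*(-1))*(-1) = -4/7*(-1) = 4/7 ≈ 0.57143)
R*(-31 + t(0)) = 4*(-31 + (5 - 1*0))/7 = 4*(-31 + (5 + 0))/7 = 4*(-31 + 5)/7 = (4/7)*(-26) = -104/7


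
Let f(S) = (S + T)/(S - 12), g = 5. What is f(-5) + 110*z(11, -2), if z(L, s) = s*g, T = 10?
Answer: -18705/17 ≈ -1100.3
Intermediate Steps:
z(L, s) = 5*s (z(L, s) = s*5 = 5*s)
f(S) = (10 + S)/(-12 + S) (f(S) = (S + 10)/(S - 12) = (10 + S)/(-12 + S))
f(-5) + 110*z(11, -2) = (10 - 5)/(-12 - 5) + 110*(5*(-2)) = 5/(-17) + 110*(-10) = -1/17*5 - 1100 = -5/17 - 1100 = -18705/17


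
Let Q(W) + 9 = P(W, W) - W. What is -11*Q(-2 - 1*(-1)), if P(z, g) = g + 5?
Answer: 44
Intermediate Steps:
P(z, g) = 5 + g
Q(W) = -4 (Q(W) = -9 + ((5 + W) - W) = -9 + 5 = -4)
-11*Q(-2 - 1*(-1)) = -11*(-4) = 44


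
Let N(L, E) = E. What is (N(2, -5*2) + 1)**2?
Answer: 81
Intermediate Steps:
(N(2, -5*2) + 1)**2 = (-5*2 + 1)**2 = (-10 + 1)**2 = (-9)**2 = 81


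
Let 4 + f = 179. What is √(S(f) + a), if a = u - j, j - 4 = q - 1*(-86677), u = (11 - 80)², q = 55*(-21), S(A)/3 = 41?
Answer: I*√80642 ≈ 283.98*I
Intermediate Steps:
f = 175 (f = -4 + 179 = 175)
S(A) = 123 (S(A) = 3*41 = 123)
q = -1155
u = 4761 (u = (-69)² = 4761)
j = 85526 (j = 4 + (-1155 - 1*(-86677)) = 4 + (-1155 + 86677) = 4 + 85522 = 85526)
a = -80765 (a = 4761 - 1*85526 = 4761 - 85526 = -80765)
√(S(f) + a) = √(123 - 80765) = √(-80642) = I*√80642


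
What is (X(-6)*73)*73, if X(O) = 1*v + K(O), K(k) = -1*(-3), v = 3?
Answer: 31974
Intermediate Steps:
K(k) = 3
X(O) = 6 (X(O) = 1*3 + 3 = 3 + 3 = 6)
(X(-6)*73)*73 = (6*73)*73 = 438*73 = 31974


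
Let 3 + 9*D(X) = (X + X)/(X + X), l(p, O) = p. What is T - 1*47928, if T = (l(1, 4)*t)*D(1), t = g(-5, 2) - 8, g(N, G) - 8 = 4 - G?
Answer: -431356/9 ≈ -47928.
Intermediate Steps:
D(X) = -2/9 (D(X) = -⅓ + ((X + X)/(X + X))/9 = -⅓ + ((2*X)/((2*X)))/9 = -⅓ + ((2*X)*(1/(2*X)))/9 = -⅓ + (⅑)*1 = -⅓ + ⅑ = -2/9)
g(N, G) = 12 - G (g(N, G) = 8 + (4 - G) = 12 - G)
t = 2 (t = (12 - 1*2) - 8 = (12 - 2) - 8 = 10 - 8 = 2)
T = -4/9 (T = (1*2)*(-2/9) = 2*(-2/9) = -4/9 ≈ -0.44444)
T - 1*47928 = -4/9 - 1*47928 = -4/9 - 47928 = -431356/9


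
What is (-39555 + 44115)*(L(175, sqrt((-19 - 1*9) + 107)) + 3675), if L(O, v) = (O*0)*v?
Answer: 16758000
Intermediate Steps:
L(O, v) = 0 (L(O, v) = 0*v = 0)
(-39555 + 44115)*(L(175, sqrt((-19 - 1*9) + 107)) + 3675) = (-39555 + 44115)*(0 + 3675) = 4560*3675 = 16758000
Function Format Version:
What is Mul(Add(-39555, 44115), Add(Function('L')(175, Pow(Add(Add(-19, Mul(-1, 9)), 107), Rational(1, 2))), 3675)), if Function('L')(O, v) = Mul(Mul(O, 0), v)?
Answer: 16758000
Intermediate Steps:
Function('L')(O, v) = 0 (Function('L')(O, v) = Mul(0, v) = 0)
Mul(Add(-39555, 44115), Add(Function('L')(175, Pow(Add(Add(-19, Mul(-1, 9)), 107), Rational(1, 2))), 3675)) = Mul(Add(-39555, 44115), Add(0, 3675)) = Mul(4560, 3675) = 16758000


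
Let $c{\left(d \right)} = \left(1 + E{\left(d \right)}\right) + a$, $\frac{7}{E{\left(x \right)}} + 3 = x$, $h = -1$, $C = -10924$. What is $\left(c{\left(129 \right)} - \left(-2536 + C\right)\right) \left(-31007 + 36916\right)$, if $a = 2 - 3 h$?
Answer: $\frac{1432276601}{18} \approx 7.9571 \cdot 10^{7}$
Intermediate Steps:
$E{\left(x \right)} = \frac{7}{-3 + x}$
$a = 5$ ($a = 2 - -3 = 2 + 3 = 5$)
$c{\left(d \right)} = 6 + \frac{7}{-3 + d}$ ($c{\left(d \right)} = \left(1 + \frac{7}{-3 + d}\right) + 5 = 6 + \frac{7}{-3 + d}$)
$\left(c{\left(129 \right)} - \left(-2536 + C\right)\right) \left(-31007 + 36916\right) = \left(\frac{-11 + 6 \cdot 129}{-3 + 129} + \left(2536 - -10924\right)\right) \left(-31007 + 36916\right) = \left(\frac{-11 + 774}{126} + \left(2536 + 10924\right)\right) 5909 = \left(\frac{1}{126} \cdot 763 + 13460\right) 5909 = \left(\frac{109}{18} + 13460\right) 5909 = \frac{242389}{18} \cdot 5909 = \frac{1432276601}{18}$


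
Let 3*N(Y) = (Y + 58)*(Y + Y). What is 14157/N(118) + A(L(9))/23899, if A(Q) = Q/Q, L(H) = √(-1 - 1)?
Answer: 92277815/90242624 ≈ 1.0226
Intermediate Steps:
L(H) = I*√2 (L(H) = √(-2) = I*√2)
N(Y) = 2*Y*(58 + Y)/3 (N(Y) = ((Y + 58)*(Y + Y))/3 = ((58 + Y)*(2*Y))/3 = (2*Y*(58 + Y))/3 = 2*Y*(58 + Y)/3)
A(Q) = 1
14157/N(118) + A(L(9))/23899 = 14157/(((⅔)*118*(58 + 118))) + 1/23899 = 14157/(((⅔)*118*176)) + 1*(1/23899) = 14157/(41536/3) + 1/23899 = 14157*(3/41536) + 1/23899 = 3861/3776 + 1/23899 = 92277815/90242624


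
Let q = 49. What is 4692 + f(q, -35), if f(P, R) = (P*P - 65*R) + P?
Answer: 9417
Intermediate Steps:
f(P, R) = P + P² - 65*R (f(P, R) = (P² - 65*R) + P = P + P² - 65*R)
4692 + f(q, -35) = 4692 + (49 + 49² - 65*(-35)) = 4692 + (49 + 2401 + 2275) = 4692 + 4725 = 9417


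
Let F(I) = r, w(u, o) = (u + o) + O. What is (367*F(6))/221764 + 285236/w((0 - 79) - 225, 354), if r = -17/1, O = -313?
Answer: -63256717161/58323932 ≈ -1084.6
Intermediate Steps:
w(u, o) = -313 + o + u (w(u, o) = (u + o) - 313 = (o + u) - 313 = -313 + o + u)
r = -17 (r = -17*1 = -17)
F(I) = -17
(367*F(6))/221764 + 285236/w((0 - 79) - 225, 354) = (367*(-17))/221764 + 285236/(-313 + 354 + ((0 - 79) - 225)) = -6239*1/221764 + 285236/(-313 + 354 + (-79 - 225)) = -6239/221764 + 285236/(-313 + 354 - 304) = -6239/221764 + 285236/(-263) = -6239/221764 + 285236*(-1/263) = -6239/221764 - 285236/263 = -63256717161/58323932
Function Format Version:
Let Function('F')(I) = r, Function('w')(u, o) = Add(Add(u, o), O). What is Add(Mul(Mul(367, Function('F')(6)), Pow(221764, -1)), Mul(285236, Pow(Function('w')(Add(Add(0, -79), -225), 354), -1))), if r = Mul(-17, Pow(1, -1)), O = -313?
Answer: Rational(-63256717161, 58323932) ≈ -1084.6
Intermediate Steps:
Function('w')(u, o) = Add(-313, o, u) (Function('w')(u, o) = Add(Add(u, o), -313) = Add(Add(o, u), -313) = Add(-313, o, u))
r = -17 (r = Mul(-17, 1) = -17)
Function('F')(I) = -17
Add(Mul(Mul(367, Function('F')(6)), Pow(221764, -1)), Mul(285236, Pow(Function('w')(Add(Add(0, -79), -225), 354), -1))) = Add(Mul(Mul(367, -17), Pow(221764, -1)), Mul(285236, Pow(Add(-313, 354, Add(Add(0, -79), -225)), -1))) = Add(Mul(-6239, Rational(1, 221764)), Mul(285236, Pow(Add(-313, 354, Add(-79, -225)), -1))) = Add(Rational(-6239, 221764), Mul(285236, Pow(Add(-313, 354, -304), -1))) = Add(Rational(-6239, 221764), Mul(285236, Pow(-263, -1))) = Add(Rational(-6239, 221764), Mul(285236, Rational(-1, 263))) = Add(Rational(-6239, 221764), Rational(-285236, 263)) = Rational(-63256717161, 58323932)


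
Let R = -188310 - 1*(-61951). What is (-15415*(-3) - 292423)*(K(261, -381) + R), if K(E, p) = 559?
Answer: 30969192400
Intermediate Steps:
R = -126359 (R = -188310 + 61951 = -126359)
(-15415*(-3) - 292423)*(K(261, -381) + R) = (-15415*(-3) - 292423)*(559 - 126359) = (46245 - 292423)*(-125800) = -246178*(-125800) = 30969192400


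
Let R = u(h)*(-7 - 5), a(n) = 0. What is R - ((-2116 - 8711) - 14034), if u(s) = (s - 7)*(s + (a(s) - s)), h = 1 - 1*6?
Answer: 24861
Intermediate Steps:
h = -5 (h = 1 - 6 = -5)
u(s) = 0 (u(s) = (s - 7)*(s + (0 - s)) = (-7 + s)*(s - s) = (-7 + s)*0 = 0)
R = 0 (R = 0*(-7 - 5) = 0*(-12) = 0)
R - ((-2116 - 8711) - 14034) = 0 - ((-2116 - 8711) - 14034) = 0 - (-10827 - 14034) = 0 - 1*(-24861) = 0 + 24861 = 24861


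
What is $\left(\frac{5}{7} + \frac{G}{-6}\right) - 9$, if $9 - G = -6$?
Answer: $- \frac{151}{14} \approx -10.786$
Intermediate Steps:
$G = 15$ ($G = 9 - -6 = 9 + 6 = 15$)
$\left(\frac{5}{7} + \frac{G}{-6}\right) - 9 = \left(\frac{5}{7} + \frac{15}{-6}\right) - 9 = \left(5 \cdot \frac{1}{7} + 15 \left(- \frac{1}{6}\right)\right) - 9 = \left(\frac{5}{7} - \frac{5}{2}\right) - 9 = - \frac{25}{14} - 9 = - \frac{151}{14}$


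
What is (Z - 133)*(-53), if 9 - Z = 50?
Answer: 9222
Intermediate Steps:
Z = -41 (Z = 9 - 1*50 = 9 - 50 = -41)
(Z - 133)*(-53) = (-41 - 133)*(-53) = -174*(-53) = 9222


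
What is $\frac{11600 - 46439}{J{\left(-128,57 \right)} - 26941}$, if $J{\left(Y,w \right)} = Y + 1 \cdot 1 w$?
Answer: $\frac{11613}{9004} \approx 1.2898$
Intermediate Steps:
$J{\left(Y,w \right)} = Y + w$ ($J{\left(Y,w \right)} = Y + 1 w = Y + w$)
$\frac{11600 - 46439}{J{\left(-128,57 \right)} - 26941} = \frac{11600 - 46439}{\left(-128 + 57\right) - 26941} = - \frac{34839}{-71 - 26941} = - \frac{34839}{-27012} = \left(-34839\right) \left(- \frac{1}{27012}\right) = \frac{11613}{9004}$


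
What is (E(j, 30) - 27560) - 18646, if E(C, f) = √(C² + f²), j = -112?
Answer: -46206 + 2*√3361 ≈ -46090.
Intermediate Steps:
(E(j, 30) - 27560) - 18646 = (√((-112)² + 30²) - 27560) - 18646 = (√(12544 + 900) - 27560) - 18646 = (√13444 - 27560) - 18646 = (2*√3361 - 27560) - 18646 = (-27560 + 2*√3361) - 18646 = -46206 + 2*√3361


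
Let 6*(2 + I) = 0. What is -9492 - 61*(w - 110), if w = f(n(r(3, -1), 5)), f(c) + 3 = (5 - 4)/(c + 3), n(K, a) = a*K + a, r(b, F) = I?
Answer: -5137/2 ≈ -2568.5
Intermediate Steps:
I = -2 (I = -2 + (⅙)*0 = -2 + 0 = -2)
r(b, F) = -2
n(K, a) = a + K*a (n(K, a) = K*a + a = a + K*a)
f(c) = -3 + 1/(3 + c) (f(c) = -3 + (5 - 4)/(c + 3) = -3 + 1/(3 + c))
w = -7/2 (w = (-8 - 15*(1 - 2))/(3 + 5*(1 - 2)) = (-8 - 15*(-1))/(3 + 5*(-1)) = (-8 - 3*(-5))/(3 - 5) = (-8 + 15)/(-2) = -½*7 = -7/2 ≈ -3.5000)
-9492 - 61*(w - 110) = -9492 - 61*(-7/2 - 110) = -9492 - 61*(-227)/2 = -9492 - 1*(-13847/2) = -9492 + 13847/2 = -5137/2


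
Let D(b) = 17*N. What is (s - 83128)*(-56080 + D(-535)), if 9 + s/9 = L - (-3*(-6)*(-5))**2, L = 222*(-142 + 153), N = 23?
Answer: 7469621259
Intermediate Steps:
D(b) = 391 (D(b) = 17*23 = 391)
L = 2442 (L = 222*11 = 2442)
s = -51003 (s = -81 + 9*(2442 - (-3*(-6)*(-5))**2) = -81 + 9*(2442 - (18*(-5))**2) = -81 + 9*(2442 - 1*(-90)**2) = -81 + 9*(2442 - 1*8100) = -81 + 9*(2442 - 8100) = -81 + 9*(-5658) = -81 - 50922 = -51003)
(s - 83128)*(-56080 + D(-535)) = (-51003 - 83128)*(-56080 + 391) = -134131*(-55689) = 7469621259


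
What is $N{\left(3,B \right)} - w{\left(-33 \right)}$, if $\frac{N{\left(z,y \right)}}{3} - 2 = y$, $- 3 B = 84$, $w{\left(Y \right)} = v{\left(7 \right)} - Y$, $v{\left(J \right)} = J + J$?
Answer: $-125$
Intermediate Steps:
$v{\left(J \right)} = 2 J$
$w{\left(Y \right)} = 14 - Y$ ($w{\left(Y \right)} = 2 \cdot 7 - Y = 14 - Y$)
$B = -28$ ($B = \left(- \frac{1}{3}\right) 84 = -28$)
$N{\left(z,y \right)} = 6 + 3 y$
$N{\left(3,B \right)} - w{\left(-33 \right)} = \left(6 + 3 \left(-28\right)\right) - \left(14 - -33\right) = \left(6 - 84\right) - \left(14 + 33\right) = -78 - 47 = -125$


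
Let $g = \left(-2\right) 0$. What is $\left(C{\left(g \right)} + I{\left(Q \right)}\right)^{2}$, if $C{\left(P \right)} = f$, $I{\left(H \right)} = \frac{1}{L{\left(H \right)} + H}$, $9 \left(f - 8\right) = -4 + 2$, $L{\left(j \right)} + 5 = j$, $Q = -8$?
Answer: $\frac{237169}{3969} \approx 59.755$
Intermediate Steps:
$L{\left(j \right)} = -5 + j$
$f = \frac{70}{9}$ ($f = 8 + \frac{-4 + 2}{9} = 8 + \frac{1}{9} \left(-2\right) = 8 - \frac{2}{9} = \frac{70}{9} \approx 7.7778$)
$I{\left(H \right)} = \frac{1}{-5 + 2 H}$ ($I{\left(H \right)} = \frac{1}{\left(-5 + H\right) + H} = \frac{1}{-5 + 2 H}$)
$g = 0$
$C{\left(P \right)} = \frac{70}{9}$
$\left(C{\left(g \right)} + I{\left(Q \right)}\right)^{2} = \left(\frac{70}{9} + \frac{1}{-5 + 2 \left(-8\right)}\right)^{2} = \left(\frac{70}{9} + \frac{1}{-5 - 16}\right)^{2} = \left(\frac{70}{9} + \frac{1}{-21}\right)^{2} = \left(\frac{70}{9} - \frac{1}{21}\right)^{2} = \left(\frac{487}{63}\right)^{2} = \frac{237169}{3969}$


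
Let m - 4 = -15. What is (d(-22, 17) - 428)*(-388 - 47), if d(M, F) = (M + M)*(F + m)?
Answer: 301020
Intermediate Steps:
m = -11 (m = 4 - 15 = -11)
d(M, F) = 2*M*(-11 + F) (d(M, F) = (M + M)*(F - 11) = (2*M)*(-11 + F) = 2*M*(-11 + F))
(d(-22, 17) - 428)*(-388 - 47) = (2*(-22)*(-11 + 17) - 428)*(-388 - 47) = (2*(-22)*6 - 428)*(-435) = (-264 - 428)*(-435) = -692*(-435) = 301020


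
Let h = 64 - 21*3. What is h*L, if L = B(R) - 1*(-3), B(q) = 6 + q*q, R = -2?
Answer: 13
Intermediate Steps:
B(q) = 6 + q²
h = 1 (h = 64 - 63 = 1)
L = 13 (L = (6 + (-2)²) - 1*(-3) = (6 + 4) + 3 = 10 + 3 = 13)
h*L = 1*13 = 13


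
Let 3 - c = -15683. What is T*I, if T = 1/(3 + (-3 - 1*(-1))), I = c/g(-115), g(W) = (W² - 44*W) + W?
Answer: 341/395 ≈ 0.86329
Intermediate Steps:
c = 15686 (c = 3 - 1*(-15683) = 3 + 15683 = 15686)
g(W) = W² - 43*W
I = 341/395 (I = 15686/((-115*(-43 - 115))) = 15686/((-115*(-158))) = 15686/18170 = 15686*(1/18170) = 341/395 ≈ 0.86329)
T = 1 (T = 1/(3 + (-3 + 1)) = 1/(3 - 2) = 1/1 = 1)
T*I = 1*(341/395) = 341/395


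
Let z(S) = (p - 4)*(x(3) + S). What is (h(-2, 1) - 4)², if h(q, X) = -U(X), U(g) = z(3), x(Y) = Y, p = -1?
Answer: 676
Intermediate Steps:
z(S) = -15 - 5*S (z(S) = (-1 - 4)*(3 + S) = -5*(3 + S) = -15 - 5*S)
U(g) = -30 (U(g) = -15 - 5*3 = -15 - 15 = -30)
h(q, X) = 30 (h(q, X) = -1*(-30) = 30)
(h(-2, 1) - 4)² = (30 - 4)² = 26² = 676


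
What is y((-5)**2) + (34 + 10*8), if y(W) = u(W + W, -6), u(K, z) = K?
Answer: 164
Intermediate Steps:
y(W) = 2*W (y(W) = W + W = 2*W)
y((-5)**2) + (34 + 10*8) = 2*(-5)**2 + (34 + 10*8) = 2*25 + (34 + 80) = 50 + 114 = 164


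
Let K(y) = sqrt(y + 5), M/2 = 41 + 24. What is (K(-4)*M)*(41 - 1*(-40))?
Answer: 10530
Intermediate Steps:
M = 130 (M = 2*(41 + 24) = 2*65 = 130)
K(y) = sqrt(5 + y)
(K(-4)*M)*(41 - 1*(-40)) = (sqrt(5 - 4)*130)*(41 - 1*(-40)) = (sqrt(1)*130)*(41 + 40) = (1*130)*81 = 130*81 = 10530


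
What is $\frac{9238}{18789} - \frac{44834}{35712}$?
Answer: $- \frac{85413095}{111832128} \approx -0.76376$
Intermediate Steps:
$\frac{9238}{18789} - \frac{44834}{35712} = 9238 \cdot \frac{1}{18789} - \frac{22417}{17856} = \frac{9238}{18789} - \frac{22417}{17856} = - \frac{85413095}{111832128}$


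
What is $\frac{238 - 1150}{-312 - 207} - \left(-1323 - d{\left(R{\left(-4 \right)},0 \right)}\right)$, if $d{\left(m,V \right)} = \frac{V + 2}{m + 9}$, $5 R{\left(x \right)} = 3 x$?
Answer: $\frac{7564769}{5709} \approx 1325.1$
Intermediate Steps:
$R{\left(x \right)} = \frac{3 x}{5}$
$d{\left(m,V \right)} = \frac{2 + V}{9 + m}$
$\frac{238 - 1150}{-312 - 207} - \left(-1323 - d{\left(R{\left(-4 \right)},0 \right)}\right) = \frac{238 - 1150}{-312 - 207} - \left(-1323 - \frac{2 + 0}{9 + \frac{3}{5} \left(-4\right)}\right) = - \frac{912}{-519} - \left(-1323 - \frac{1}{9 - \frac{12}{5}} \cdot 2\right) = \left(-912\right) \left(- \frac{1}{519}\right) - \left(-1323 - \frac{1}{\frac{33}{5}} \cdot 2\right) = \frac{304}{173} - \left(-1323 - \frac{5}{33} \cdot 2\right) = \frac{304}{173} - \left(-1323 - \frac{10}{33}\right) = \frac{304}{173} - - \frac{43669}{33} = \frac{304}{173} + \frac{43669}{33} = \frac{7564769}{5709}$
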